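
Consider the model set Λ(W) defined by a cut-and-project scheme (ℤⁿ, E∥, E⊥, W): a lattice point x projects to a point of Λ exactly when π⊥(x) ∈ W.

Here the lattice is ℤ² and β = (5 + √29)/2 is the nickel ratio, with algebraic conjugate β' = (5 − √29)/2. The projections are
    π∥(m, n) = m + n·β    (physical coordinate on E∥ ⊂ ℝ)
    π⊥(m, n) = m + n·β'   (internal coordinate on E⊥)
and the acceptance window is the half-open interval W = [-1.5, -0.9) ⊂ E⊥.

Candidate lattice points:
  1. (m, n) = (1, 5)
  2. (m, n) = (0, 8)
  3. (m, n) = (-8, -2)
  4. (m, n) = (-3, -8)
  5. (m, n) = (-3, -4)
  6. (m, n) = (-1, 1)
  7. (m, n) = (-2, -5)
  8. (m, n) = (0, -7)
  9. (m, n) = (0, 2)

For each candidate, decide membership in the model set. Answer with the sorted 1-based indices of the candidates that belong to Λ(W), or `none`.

Numerically β ≈ 5.19258 and β' = −1/β ≈ -0.19258.
#1 (1,5): internal coord 1 + (5)·β' = +0.03709; +0.03709 ∉ [-1.5, -0.9) → out
#2 (0,8): internal coord 0 + (8)·β' = -1.54066; -1.54066 ∉ [-1.5, -0.9) → out
#3 (-8,-2): internal coord -8 + (-2)·β' = -7.61484; -7.61484 ∉ [-1.5, -0.9) → out
#4 (-3,-8): internal coord -3 + (-8)·β' = -1.45934; -1.45934 ∈ [-1.5, -0.9) → IN Λ
#5 (-3,-4): internal coord -3 + (-4)·β' = -2.22967; -2.22967 ∉ [-1.5, -0.9) → out
#6 (-1,1): internal coord -1 + (1)·β' = -1.19258; -1.19258 ∈ [-1.5, -0.9) → IN Λ
#7 (-2,-5): internal coord -2 + (-5)·β' = -1.03709; -1.03709 ∈ [-1.5, -0.9) → IN Λ
#8 (0,-7): internal coord 0 + (-7)·β' = +1.34808; +1.34808 ∉ [-1.5, -0.9) → out
#9 (0,2): internal coord 0 + (2)·β' = -0.38516; -0.38516 ∉ [-1.5, -0.9) → out

4, 6, 7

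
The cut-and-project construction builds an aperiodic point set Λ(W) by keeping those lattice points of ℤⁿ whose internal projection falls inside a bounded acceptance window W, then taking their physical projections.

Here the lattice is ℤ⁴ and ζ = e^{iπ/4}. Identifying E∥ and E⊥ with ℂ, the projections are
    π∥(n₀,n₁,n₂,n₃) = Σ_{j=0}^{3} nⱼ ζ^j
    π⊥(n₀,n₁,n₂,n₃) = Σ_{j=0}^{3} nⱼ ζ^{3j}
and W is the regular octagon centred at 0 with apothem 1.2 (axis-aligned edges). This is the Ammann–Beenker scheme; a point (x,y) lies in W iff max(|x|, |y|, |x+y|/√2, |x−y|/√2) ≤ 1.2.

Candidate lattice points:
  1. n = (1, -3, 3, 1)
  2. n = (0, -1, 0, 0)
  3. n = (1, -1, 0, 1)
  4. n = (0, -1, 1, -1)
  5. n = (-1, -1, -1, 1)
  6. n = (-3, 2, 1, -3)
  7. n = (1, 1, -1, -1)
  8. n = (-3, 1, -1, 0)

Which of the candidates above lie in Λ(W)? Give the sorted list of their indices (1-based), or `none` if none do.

2, 5, 7

With ζ = e^{iπ/4} the internal vectors are ζ^0,ζ^3,ζ^6,ζ^9.
candidate 1: n = (1, -3, 3, 1) → π⊥ ≈ (+3.828427, -4.414214); max(|x|,|y|,|x±y|/√2) = 5.828427 > 1.2 ⇒ ∉ W
candidate 2: n = (0, -1, 0, 0) → π⊥ ≈ (+0.707107, -0.707107); max(|x|,|y|,|x±y|/√2) = 1.000000 ≤ 1.2 ⇒ ∈ W
candidate 3: n = (1, -1, 0, 1) → π⊥ ≈ (+2.414214, +0.000000); max(|x|,|y|,|x±y|/√2) = 2.414214 > 1.2 ⇒ ∉ W
candidate 4: n = (0, -1, 1, -1) → π⊥ ≈ (+0.000000, -2.414214); max(|x|,|y|,|x±y|/√2) = 2.414214 > 1.2 ⇒ ∉ W
candidate 5: n = (-1, -1, -1, 1) → π⊥ ≈ (+0.414214, +1.000000); max(|x|,|y|,|x±y|/√2) = 1.000000 ≤ 1.2 ⇒ ∈ W
candidate 6: n = (-3, 2, 1, -3) → π⊥ ≈ (-6.535534, -1.707107); max(|x|,|y|,|x±y|/√2) = 6.535534 > 1.2 ⇒ ∉ W
candidate 7: n = (1, 1, -1, -1) → π⊥ ≈ (-0.414214, +1.000000); max(|x|,|y|,|x±y|/√2) = 1.000000 ≤ 1.2 ⇒ ∈ W
candidate 8: n = (-3, 1, -1, 0) → π⊥ ≈ (-3.707107, +1.707107); max(|x|,|y|,|x±y|/√2) = 3.828427 > 1.2 ⇒ ∉ W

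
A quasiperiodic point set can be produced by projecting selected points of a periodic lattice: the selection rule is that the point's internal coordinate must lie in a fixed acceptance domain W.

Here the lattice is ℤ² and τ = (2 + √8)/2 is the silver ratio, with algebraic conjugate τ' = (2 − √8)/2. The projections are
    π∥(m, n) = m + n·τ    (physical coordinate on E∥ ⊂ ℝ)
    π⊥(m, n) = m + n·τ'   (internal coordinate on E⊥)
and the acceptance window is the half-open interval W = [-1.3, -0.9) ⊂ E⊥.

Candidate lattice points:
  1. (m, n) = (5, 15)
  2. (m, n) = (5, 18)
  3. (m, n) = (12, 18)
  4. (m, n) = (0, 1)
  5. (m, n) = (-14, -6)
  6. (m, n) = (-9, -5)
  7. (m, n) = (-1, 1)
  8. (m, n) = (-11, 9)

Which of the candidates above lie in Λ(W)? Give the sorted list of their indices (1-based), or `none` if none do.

1

τ' = (2−√8)/2 ≈ -0.414214.
[1] lift (5,15): star map gives -1.213203; window check -1.3 ≤ -1.213203 < -0.9 is true → IN Λ
[2] lift (5,18): star map gives -2.455844; window check -1.3 ≤ -2.455844 < -0.9 is false → out
[3] lift (12,18): star map gives 4.544156; window check -1.3 ≤ 4.544156 < -0.9 is false → out
[4] lift (0,1): star map gives -0.414214; window check -1.3 ≤ -0.414214 < -0.9 is false → out
[5] lift (-14,-6): star map gives -11.514719; window check -1.3 ≤ -11.514719 < -0.9 is false → out
[6] lift (-9,-5): star map gives -6.928932; window check -1.3 ≤ -6.928932 < -0.9 is false → out
[7] lift (-1,1): star map gives -1.414214; window check -1.3 ≤ -1.414214 < -0.9 is false → out
[8] lift (-11,9): star map gives -14.727922; window check -1.3 ≤ -14.727922 < -0.9 is false → out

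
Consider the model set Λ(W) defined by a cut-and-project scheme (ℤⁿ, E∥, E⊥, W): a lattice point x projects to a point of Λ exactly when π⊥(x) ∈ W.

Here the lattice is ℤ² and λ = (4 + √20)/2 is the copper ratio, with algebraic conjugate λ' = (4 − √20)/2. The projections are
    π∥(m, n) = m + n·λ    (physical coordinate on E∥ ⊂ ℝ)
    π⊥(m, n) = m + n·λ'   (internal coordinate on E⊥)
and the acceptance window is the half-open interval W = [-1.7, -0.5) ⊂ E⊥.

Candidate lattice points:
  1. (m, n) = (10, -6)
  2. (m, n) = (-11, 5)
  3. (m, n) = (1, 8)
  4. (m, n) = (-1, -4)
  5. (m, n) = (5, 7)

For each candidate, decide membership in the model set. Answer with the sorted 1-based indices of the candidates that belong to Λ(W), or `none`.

3

λ' = (4−√20)/2 ≈ -0.236068.
#1 (10,-6): internal coord 10 + (-6)·λ' = +11.416408; +11.416408 ∉ [-1.7, -0.5) → out
#2 (-11,5): internal coord -11 + (5)·λ' = -12.180340; -12.180340 ∉ [-1.7, -0.5) → out
#3 (1,8): internal coord 1 + (8)·λ' = -0.888544; -0.888544 ∈ [-1.7, -0.5) → IN Λ
#4 (-1,-4): internal coord -1 + (-4)·λ' = -0.055728; -0.055728 ∉ [-1.7, -0.5) → out
#5 (5,7): internal coord 5 + (7)·λ' = +3.347524; +3.347524 ∉ [-1.7, -0.5) → out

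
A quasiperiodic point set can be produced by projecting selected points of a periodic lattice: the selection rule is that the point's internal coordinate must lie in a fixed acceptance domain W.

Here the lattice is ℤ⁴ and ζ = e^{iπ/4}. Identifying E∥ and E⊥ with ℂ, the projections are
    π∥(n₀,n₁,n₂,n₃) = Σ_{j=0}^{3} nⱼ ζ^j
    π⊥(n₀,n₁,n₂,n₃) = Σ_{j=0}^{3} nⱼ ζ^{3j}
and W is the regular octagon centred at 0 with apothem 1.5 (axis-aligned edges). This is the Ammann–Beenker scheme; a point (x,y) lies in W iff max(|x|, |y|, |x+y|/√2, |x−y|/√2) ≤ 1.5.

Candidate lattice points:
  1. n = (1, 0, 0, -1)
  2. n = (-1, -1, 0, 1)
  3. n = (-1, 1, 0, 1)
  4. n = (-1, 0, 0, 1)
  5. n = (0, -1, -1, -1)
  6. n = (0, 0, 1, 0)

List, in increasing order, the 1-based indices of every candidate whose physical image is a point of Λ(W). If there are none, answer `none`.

Internal map: ζ^{3j} for j=0..3 gives (1,0), (−√2/2,√2/2), (0,−1), (√2/2,√2/2).
#1 (1, 0, 0, -1): internal (0.292893, -0.707107); octagon support 0.707107 vs apothem 1.5 → ∈ W
#2 (-1, -1, 0, 1): internal (0.414214, 0.000000); octagon support 0.414214 vs apothem 1.5 → ∈ W
#3 (-1, 1, 0, 1): internal (-1.000000, 1.414214); octagon support 1.707107 vs apothem 1.5 → ∉ W
#4 (-1, 0, 0, 1): internal (-0.292893, 0.707107); octagon support 0.707107 vs apothem 1.5 → ∈ W
#5 (0, -1, -1, -1): internal (0.000000, -0.414214); octagon support 0.414214 vs apothem 1.5 → ∈ W
#6 (0, 0, 1, 0): internal (0.000000, -1.000000); octagon support 1.000000 vs apothem 1.5 → ∈ W

1, 2, 4, 5, 6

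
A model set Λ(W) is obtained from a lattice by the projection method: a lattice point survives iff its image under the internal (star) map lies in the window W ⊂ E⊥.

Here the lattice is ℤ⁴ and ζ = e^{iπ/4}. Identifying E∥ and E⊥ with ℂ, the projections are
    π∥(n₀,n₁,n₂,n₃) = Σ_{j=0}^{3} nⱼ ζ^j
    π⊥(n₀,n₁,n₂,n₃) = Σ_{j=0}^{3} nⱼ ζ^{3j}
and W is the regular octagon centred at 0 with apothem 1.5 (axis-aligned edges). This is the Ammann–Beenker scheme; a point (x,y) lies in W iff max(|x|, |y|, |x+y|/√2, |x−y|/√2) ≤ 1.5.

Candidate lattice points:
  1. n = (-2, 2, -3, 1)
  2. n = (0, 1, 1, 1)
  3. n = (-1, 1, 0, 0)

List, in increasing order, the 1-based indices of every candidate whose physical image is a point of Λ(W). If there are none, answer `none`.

Internal map: ζ^{3j} for j=0..3 gives (1,0), (−√2/2,√2/2), (0,−1), (√2/2,√2/2).
candidate 1: n = (-2, 2, -3, 1) → π⊥ ≈ (-2.70711, +5.12132); max(|x|,|y|,|x±y|/√2) = 5.53553 > 1.5 ⇒ ∉ W
candidate 2: n = (0, 1, 1, 1) → π⊥ ≈ (+0.00000, +0.41421); max(|x|,|y|,|x±y|/√2) = 0.41421 ≤ 1.5 ⇒ ∈ W
candidate 3: n = (-1, 1, 0, 0) → π⊥ ≈ (-1.70711, +0.70711); max(|x|,|y|,|x±y|/√2) = 1.70711 > 1.5 ⇒ ∉ W

2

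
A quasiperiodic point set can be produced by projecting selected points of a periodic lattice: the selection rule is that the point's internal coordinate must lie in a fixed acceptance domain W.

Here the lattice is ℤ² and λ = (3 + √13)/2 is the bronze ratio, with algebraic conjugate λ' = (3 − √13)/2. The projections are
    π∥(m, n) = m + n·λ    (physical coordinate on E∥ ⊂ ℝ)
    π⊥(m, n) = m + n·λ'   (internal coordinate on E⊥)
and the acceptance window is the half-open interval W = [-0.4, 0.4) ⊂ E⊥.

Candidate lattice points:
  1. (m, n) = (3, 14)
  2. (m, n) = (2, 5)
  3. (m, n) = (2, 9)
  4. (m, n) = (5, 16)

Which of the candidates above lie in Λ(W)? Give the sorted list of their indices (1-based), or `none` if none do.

Numerically λ ≈ 3.302776 and λ' = −1/λ ≈ -0.302776.
#1 (3,14): internal coord 3 + (14)·λ' = -1.238859; -1.238859 ∉ [-0.4, 0.4) → out
#2 (2,5): internal coord 2 + (5)·λ' = +0.486122; +0.486122 ∉ [-0.4, 0.4) → out
#3 (2,9): internal coord 2 + (9)·λ' = -0.724981; -0.724981 ∉ [-0.4, 0.4) → out
#4 (5,16): internal coord 5 + (16)·λ' = +0.155590; +0.155590 ∈ [-0.4, 0.4) → IN Λ

4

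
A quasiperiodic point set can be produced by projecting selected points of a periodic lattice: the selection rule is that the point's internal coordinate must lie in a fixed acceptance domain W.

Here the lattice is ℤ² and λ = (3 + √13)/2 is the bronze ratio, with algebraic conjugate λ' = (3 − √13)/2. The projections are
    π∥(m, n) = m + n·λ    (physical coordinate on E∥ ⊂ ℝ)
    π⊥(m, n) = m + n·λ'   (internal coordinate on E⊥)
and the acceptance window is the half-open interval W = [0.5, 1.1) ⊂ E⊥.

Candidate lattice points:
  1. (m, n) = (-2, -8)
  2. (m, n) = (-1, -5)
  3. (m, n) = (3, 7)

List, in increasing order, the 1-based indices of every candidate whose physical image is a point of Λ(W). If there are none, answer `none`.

2, 3

Compute λ' = (3−√13)/2 = -0.3028, so π⊥(m,n) = m -0.3028·n.
[1] lift (-2,-8): star map gives 0.4222; window check 0.5 ≤ 0.4222 < 1.1 is false → out
[2] lift (-1,-5): star map gives 0.5139; window check 0.5 ≤ 0.5139 < 1.1 is true → IN Λ
[3] lift (3,7): star map gives 0.8806; window check 0.5 ≤ 0.8806 < 1.1 is true → IN Λ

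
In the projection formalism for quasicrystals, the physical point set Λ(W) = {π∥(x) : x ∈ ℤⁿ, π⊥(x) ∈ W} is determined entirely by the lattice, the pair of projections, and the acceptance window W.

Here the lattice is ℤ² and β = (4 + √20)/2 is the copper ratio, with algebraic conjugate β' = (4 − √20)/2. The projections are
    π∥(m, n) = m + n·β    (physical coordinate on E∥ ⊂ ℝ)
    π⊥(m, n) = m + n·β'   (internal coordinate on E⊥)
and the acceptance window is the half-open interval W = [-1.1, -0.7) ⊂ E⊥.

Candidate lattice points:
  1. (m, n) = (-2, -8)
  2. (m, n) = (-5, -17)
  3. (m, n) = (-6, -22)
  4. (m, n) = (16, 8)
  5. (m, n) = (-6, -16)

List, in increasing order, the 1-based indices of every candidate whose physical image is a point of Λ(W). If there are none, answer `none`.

2, 3

Compute β' = (4−√20)/2 = -0.2361, so π⊥(m,n) = m -0.2361·n.
#1 (-2,-8): internal coord -2 + (-8)·β' = -0.1115; -0.1115 ∉ [-1.1, -0.7) → out
#2 (-5,-17): internal coord -5 + (-17)·β' = -0.9868; -0.9868 ∈ [-1.1, -0.7) → IN Λ
#3 (-6,-22): internal coord -6 + (-22)·β' = -0.8065; -0.8065 ∈ [-1.1, -0.7) → IN Λ
#4 (16,8): internal coord 16 + (8)·β' = +14.1115; +14.1115 ∉ [-1.1, -0.7) → out
#5 (-6,-16): internal coord -6 + (-16)·β' = -2.2229; -2.2229 ∉ [-1.1, -0.7) → out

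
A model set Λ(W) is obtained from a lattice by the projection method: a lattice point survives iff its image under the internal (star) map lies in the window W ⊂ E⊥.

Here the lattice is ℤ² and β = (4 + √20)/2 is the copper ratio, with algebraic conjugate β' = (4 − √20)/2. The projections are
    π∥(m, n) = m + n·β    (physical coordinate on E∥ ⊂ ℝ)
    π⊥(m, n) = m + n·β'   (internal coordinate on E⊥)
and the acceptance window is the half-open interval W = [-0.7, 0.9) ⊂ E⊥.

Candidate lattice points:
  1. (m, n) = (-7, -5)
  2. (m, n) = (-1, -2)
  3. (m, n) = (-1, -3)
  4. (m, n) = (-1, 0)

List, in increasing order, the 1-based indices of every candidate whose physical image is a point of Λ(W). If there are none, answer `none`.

Compute β' = (4−√20)/2 = -0.23607, so π⊥(m,n) = m -0.23607·n.
[1] lift (-7,-5): star map gives -5.81966; window check -0.7 ≤ -5.81966 < 0.9 is false → out
[2] lift (-1,-2): star map gives -0.52786; window check -0.7 ≤ -0.52786 < 0.9 is true → IN Λ
[3] lift (-1,-3): star map gives -0.29180; window check -0.7 ≤ -0.29180 < 0.9 is true → IN Λ
[4] lift (-1,0): star map gives -1.00000; window check -0.7 ≤ -1.00000 < 0.9 is false → out

2, 3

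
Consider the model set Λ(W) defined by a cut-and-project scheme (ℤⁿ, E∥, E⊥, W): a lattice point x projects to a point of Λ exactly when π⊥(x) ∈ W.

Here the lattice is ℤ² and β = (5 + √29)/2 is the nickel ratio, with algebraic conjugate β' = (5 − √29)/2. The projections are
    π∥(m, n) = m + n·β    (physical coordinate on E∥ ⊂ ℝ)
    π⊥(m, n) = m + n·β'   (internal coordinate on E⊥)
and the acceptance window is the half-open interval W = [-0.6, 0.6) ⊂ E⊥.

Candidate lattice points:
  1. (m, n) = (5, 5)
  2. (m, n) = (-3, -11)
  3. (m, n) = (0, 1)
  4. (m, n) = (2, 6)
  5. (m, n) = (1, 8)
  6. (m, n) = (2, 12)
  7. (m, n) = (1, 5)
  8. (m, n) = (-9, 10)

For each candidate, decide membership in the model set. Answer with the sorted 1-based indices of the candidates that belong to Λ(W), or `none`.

β' = (5−√29)/2 ≈ -0.192582.
#1 (5,5): internal coord 5 + (5)·β' = +4.037088; +4.037088 ∉ [-0.6, 0.6) → out
#2 (-3,-11): internal coord -3 + (-11)·β' = -0.881594; -0.881594 ∉ [-0.6, 0.6) → out
#3 (0,1): internal coord 0 + (1)·β' = -0.192582; -0.192582 ∈ [-0.6, 0.6) → IN Λ
#4 (2,6): internal coord 2 + (6)·β' = +0.844506; +0.844506 ∉ [-0.6, 0.6) → out
#5 (1,8): internal coord 1 + (8)·β' = -0.540659; -0.540659 ∈ [-0.6, 0.6) → IN Λ
#6 (2,12): internal coord 2 + (12)·β' = -0.310989; -0.310989 ∈ [-0.6, 0.6) → IN Λ
#7 (1,5): internal coord 1 + (5)·β' = +0.037088; +0.037088 ∈ [-0.6, 0.6) → IN Λ
#8 (-9,10): internal coord -9 + (10)·β' = -10.925824; -10.925824 ∉ [-0.6, 0.6) → out

3, 5, 6, 7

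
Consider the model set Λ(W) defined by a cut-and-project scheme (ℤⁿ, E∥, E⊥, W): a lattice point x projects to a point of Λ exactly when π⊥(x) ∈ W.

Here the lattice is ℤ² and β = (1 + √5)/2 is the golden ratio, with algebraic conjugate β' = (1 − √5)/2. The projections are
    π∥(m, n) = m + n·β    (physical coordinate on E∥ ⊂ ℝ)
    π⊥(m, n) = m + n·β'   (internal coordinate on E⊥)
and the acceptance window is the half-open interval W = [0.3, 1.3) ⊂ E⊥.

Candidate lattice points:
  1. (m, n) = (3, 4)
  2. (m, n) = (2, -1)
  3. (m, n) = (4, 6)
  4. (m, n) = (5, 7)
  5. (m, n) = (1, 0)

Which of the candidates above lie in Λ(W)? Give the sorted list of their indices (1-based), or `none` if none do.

1, 4, 5

β' = (1−√5)/2 ≈ -0.6180.
[1] lift (3,4): star map gives 0.5279; window check 0.3 ≤ 0.5279 < 1.3 is true → IN Λ
[2] lift (2,-1): star map gives 2.6180; window check 0.3 ≤ 2.6180 < 1.3 is false → out
[3] lift (4,6): star map gives 0.2918; window check 0.3 ≤ 0.2918 < 1.3 is false → out
[4] lift (5,7): star map gives 0.6738; window check 0.3 ≤ 0.6738 < 1.3 is true → IN Λ
[5] lift (1,0): star map gives 1.0000; window check 0.3 ≤ 1.0000 < 1.3 is true → IN Λ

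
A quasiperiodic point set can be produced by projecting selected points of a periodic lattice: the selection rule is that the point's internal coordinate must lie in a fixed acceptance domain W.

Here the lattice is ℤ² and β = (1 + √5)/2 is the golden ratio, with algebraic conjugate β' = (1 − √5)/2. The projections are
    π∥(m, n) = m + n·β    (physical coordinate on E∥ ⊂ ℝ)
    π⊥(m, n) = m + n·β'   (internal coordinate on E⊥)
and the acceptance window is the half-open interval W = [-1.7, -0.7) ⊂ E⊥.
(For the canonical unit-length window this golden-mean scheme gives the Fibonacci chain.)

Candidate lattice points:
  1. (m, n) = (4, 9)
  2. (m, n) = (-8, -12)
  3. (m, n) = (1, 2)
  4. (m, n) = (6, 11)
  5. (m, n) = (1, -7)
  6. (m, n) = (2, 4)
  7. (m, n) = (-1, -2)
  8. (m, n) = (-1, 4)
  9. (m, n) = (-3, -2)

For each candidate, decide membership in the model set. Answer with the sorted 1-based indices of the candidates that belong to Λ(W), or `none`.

1, 4

Compute β' = (1−√5)/2 = -0.61803, so π⊥(m,n) = m -0.61803·n.
[1] lift (4,9): star map gives -1.56231; window check -1.7 ≤ -1.56231 < -0.7 is true → IN Λ
[2] lift (-8,-12): star map gives -0.58359; window check -1.7 ≤ -0.58359 < -0.7 is false → out
[3] lift (1,2): star map gives -0.23607; window check -1.7 ≤ -0.23607 < -0.7 is false → out
[4] lift (6,11): star map gives -0.79837; window check -1.7 ≤ -0.79837 < -0.7 is true → IN Λ
[5] lift (1,-7): star map gives 5.32624; window check -1.7 ≤ 5.32624 < -0.7 is false → out
[6] lift (2,4): star map gives -0.47214; window check -1.7 ≤ -0.47214 < -0.7 is false → out
[7] lift (-1,-2): star map gives 0.23607; window check -1.7 ≤ 0.23607 < -0.7 is false → out
[8] lift (-1,4): star map gives -3.47214; window check -1.7 ≤ -3.47214 < -0.7 is false → out
[9] lift (-3,-2): star map gives -1.76393; window check -1.7 ≤ -1.76393 < -0.7 is false → out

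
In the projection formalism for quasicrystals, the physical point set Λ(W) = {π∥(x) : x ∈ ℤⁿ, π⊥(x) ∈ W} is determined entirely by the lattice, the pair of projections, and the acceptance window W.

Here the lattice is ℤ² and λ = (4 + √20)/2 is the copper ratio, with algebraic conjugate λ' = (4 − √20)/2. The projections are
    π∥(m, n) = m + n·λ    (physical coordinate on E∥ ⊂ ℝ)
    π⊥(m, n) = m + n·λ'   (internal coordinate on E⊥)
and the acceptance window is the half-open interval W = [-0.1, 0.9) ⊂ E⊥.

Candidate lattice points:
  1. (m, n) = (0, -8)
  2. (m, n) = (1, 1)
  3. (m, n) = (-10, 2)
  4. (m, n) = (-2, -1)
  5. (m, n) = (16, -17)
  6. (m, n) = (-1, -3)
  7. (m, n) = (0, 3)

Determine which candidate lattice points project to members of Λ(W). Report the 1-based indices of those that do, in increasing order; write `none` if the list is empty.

2

Numerically λ ≈ 4.23607 and λ' = −1/λ ≈ -0.23607.
#1 (0,-8): internal coord 0 + (-8)·λ' = +1.88854; +1.88854 ∉ [-0.1, 0.9) → out
#2 (1,1): internal coord 1 + (1)·λ' = +0.76393; +0.76393 ∈ [-0.1, 0.9) → IN Λ
#3 (-10,2): internal coord -10 + (2)·λ' = -10.47214; -10.47214 ∉ [-0.1, 0.9) → out
#4 (-2,-1): internal coord -2 + (-1)·λ' = -1.76393; -1.76393 ∉ [-0.1, 0.9) → out
#5 (16,-17): internal coord 16 + (-17)·λ' = +20.01316; +20.01316 ∉ [-0.1, 0.9) → out
#6 (-1,-3): internal coord -1 + (-3)·λ' = -0.29180; -0.29180 ∉ [-0.1, 0.9) → out
#7 (0,3): internal coord 0 + (3)·λ' = -0.70820; -0.70820 ∉ [-0.1, 0.9) → out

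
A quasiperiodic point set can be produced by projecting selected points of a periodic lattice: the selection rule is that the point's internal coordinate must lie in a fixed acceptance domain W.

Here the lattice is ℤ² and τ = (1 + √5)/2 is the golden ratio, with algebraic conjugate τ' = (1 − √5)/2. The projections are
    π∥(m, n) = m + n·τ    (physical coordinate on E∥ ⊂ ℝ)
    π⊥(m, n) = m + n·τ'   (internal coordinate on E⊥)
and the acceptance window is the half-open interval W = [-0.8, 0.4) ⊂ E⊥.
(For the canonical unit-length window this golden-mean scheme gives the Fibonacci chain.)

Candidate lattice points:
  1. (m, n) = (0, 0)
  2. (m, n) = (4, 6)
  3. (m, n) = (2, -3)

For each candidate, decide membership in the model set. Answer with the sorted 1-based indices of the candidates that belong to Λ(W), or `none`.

1, 2

τ' = (1−√5)/2 ≈ -0.6180.
[1] lift (0,0): star map gives 0.0000; window check -0.8 ≤ 0.0000 < 0.4 is true → IN Λ
[2] lift (4,6): star map gives 0.2918; window check -0.8 ≤ 0.2918 < 0.4 is true → IN Λ
[3] lift (2,-3): star map gives 3.8541; window check -0.8 ≤ 3.8541 < 0.4 is false → out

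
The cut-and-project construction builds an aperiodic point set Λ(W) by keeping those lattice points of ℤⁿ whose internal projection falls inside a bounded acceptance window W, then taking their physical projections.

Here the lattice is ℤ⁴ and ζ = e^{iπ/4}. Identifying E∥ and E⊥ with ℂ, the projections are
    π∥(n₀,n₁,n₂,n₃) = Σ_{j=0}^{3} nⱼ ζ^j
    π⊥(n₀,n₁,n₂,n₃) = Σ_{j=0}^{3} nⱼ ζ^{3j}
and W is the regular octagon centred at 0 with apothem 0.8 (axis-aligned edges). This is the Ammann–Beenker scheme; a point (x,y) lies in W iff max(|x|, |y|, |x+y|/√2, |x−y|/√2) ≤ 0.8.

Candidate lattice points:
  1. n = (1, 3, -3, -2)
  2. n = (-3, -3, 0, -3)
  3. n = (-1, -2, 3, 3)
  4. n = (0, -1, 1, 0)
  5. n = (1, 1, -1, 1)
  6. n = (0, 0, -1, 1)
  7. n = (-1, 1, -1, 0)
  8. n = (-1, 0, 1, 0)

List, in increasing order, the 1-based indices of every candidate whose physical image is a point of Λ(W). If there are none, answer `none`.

With ζ = e^{iπ/4} the internal vectors are ζ^0,ζ^3,ζ^6,ζ^9.
candidate 1: n = (1, 3, -3, -2) → π⊥ ≈ (-2.535534, +3.707107); max(|x|,|y|,|x±y|/√2) = 4.414214 > 0.8 ⇒ ∉ W
candidate 2: n = (-3, -3, 0, -3) → π⊥ ≈ (-3.000000, -4.242641); max(|x|,|y|,|x±y|/√2) = 5.121320 > 0.8 ⇒ ∉ W
candidate 3: n = (-1, -2, 3, 3) → π⊥ ≈ (+2.535534, -2.292893); max(|x|,|y|,|x±y|/√2) = 3.414214 > 0.8 ⇒ ∉ W
candidate 4: n = (0, -1, 1, 0) → π⊥ ≈ (+0.707107, -1.707107); max(|x|,|y|,|x±y|/√2) = 1.707107 > 0.8 ⇒ ∉ W
candidate 5: n = (1, 1, -1, 1) → π⊥ ≈ (+1.000000, +2.414214); max(|x|,|y|,|x±y|/√2) = 2.414214 > 0.8 ⇒ ∉ W
candidate 6: n = (0, 0, -1, 1) → π⊥ ≈ (+0.707107, +1.707107); max(|x|,|y|,|x±y|/√2) = 1.707107 > 0.8 ⇒ ∉ W
candidate 7: n = (-1, 1, -1, 0) → π⊥ ≈ (-1.707107, +1.707107); max(|x|,|y|,|x±y|/√2) = 2.414214 > 0.8 ⇒ ∉ W
candidate 8: n = (-1, 0, 1, 0) → π⊥ ≈ (-1.000000, -1.000000); max(|x|,|y|,|x±y|/√2) = 1.414214 > 0.8 ⇒ ∉ W

none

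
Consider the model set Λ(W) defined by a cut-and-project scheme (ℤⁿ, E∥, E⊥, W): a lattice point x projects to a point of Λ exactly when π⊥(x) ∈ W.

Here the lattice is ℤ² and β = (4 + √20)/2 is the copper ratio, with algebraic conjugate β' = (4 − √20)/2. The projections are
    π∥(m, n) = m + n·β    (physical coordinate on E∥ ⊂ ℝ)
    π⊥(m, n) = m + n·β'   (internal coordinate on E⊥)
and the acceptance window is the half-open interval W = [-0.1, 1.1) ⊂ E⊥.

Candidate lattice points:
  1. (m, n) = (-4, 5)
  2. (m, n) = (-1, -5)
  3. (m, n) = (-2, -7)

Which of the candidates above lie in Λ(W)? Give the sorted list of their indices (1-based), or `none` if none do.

Numerically β ≈ 4.2361 and β' = −1/β ≈ -0.2361.
candidate 1: (m,n)=(-4,5) → π∥ = -4+5·β ≈ 17.1803, π⊥ = -4+5·β' ≈ -5.1803 ∉ [-0.1, 1.1) ⇒ out
candidate 2: (m,n)=(-1,-5) → π∥ = -1-5·β ≈ -22.1803, π⊥ = -1-5·β' ≈ 0.1803 ∈ [-0.1, 1.1) ⇒ IN Λ
candidate 3: (m,n)=(-2,-7) → π∥ = -2-7·β ≈ -31.6525, π⊥ = -2-7·β' ≈ -0.3475 ∉ [-0.1, 1.1) ⇒ out

2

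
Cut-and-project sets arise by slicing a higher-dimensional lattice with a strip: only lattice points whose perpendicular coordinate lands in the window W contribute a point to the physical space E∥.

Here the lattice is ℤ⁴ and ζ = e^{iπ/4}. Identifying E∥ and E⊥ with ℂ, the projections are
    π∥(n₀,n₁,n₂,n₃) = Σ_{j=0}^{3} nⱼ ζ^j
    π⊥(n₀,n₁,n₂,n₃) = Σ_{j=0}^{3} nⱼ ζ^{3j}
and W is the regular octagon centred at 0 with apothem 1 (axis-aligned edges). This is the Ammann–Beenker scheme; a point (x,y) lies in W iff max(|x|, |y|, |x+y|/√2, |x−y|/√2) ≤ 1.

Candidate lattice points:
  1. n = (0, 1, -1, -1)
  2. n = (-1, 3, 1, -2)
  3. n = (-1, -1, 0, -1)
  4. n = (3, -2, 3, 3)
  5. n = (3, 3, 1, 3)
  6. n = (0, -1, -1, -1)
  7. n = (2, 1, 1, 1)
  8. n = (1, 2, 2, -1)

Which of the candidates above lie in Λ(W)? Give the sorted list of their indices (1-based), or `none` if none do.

π⊥(n) = n₀ + n₁ζ³ + n₂ζ⁶ + n₃ζ⁹ where ζ = e^{iπ/4}.
#1 (0, 1, -1, -1): internal (-1.414214, 1.000000); octagon support 1.707107 vs apothem 1 → ∉ W
#2 (-1, 3, 1, -2): internal (-4.535534, -0.292893); octagon support 4.535534 vs apothem 1 → ∉ W
#3 (-1, -1, 0, -1): internal (-1.000000, -1.414214); octagon support 1.707107 vs apothem 1 → ∉ W
#4 (3, -2, 3, 3): internal (6.535534, -2.292893); octagon support 6.535534 vs apothem 1 → ∉ W
#5 (3, 3, 1, 3): internal (3.000000, 3.242641); octagon support 4.414214 vs apothem 1 → ∉ W
#6 (0, -1, -1, -1): internal (0.000000, -0.414214); octagon support 0.414214 vs apothem 1 → ∈ W
#7 (2, 1, 1, 1): internal (2.000000, 0.414214); octagon support 2.000000 vs apothem 1 → ∉ W
#8 (1, 2, 2, -1): internal (-1.121320, -1.292893); octagon support 1.707107 vs apothem 1 → ∉ W

6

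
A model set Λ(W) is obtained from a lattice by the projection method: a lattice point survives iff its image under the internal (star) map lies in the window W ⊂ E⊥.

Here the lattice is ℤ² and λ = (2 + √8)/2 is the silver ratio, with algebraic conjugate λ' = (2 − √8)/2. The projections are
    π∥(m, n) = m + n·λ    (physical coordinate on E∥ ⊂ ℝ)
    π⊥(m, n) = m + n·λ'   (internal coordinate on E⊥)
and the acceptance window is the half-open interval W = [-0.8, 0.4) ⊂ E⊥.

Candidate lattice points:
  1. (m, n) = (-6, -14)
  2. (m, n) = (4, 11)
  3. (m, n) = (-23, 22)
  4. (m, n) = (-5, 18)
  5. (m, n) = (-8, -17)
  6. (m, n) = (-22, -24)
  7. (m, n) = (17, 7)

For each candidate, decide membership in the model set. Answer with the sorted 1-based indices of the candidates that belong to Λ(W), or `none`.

Numerically λ ≈ 2.4142 and λ' = −1/λ ≈ -0.4142.
[1] lift (-6,-14): star map gives -0.2010; window check -0.8 ≤ -0.2010 < 0.4 is true → IN Λ
[2] lift (4,11): star map gives -0.5563; window check -0.8 ≤ -0.5563 < 0.4 is true → IN Λ
[3] lift (-23,22): star map gives -32.1127; window check -0.8 ≤ -32.1127 < 0.4 is false → out
[4] lift (-5,18): star map gives -12.4558; window check -0.8 ≤ -12.4558 < 0.4 is false → out
[5] lift (-8,-17): star map gives -0.9584; window check -0.8 ≤ -0.9584 < 0.4 is false → out
[6] lift (-22,-24): star map gives -12.0589; window check -0.8 ≤ -12.0589 < 0.4 is false → out
[7] lift (17,7): star map gives 14.1005; window check -0.8 ≤ 14.1005 < 0.4 is false → out

1, 2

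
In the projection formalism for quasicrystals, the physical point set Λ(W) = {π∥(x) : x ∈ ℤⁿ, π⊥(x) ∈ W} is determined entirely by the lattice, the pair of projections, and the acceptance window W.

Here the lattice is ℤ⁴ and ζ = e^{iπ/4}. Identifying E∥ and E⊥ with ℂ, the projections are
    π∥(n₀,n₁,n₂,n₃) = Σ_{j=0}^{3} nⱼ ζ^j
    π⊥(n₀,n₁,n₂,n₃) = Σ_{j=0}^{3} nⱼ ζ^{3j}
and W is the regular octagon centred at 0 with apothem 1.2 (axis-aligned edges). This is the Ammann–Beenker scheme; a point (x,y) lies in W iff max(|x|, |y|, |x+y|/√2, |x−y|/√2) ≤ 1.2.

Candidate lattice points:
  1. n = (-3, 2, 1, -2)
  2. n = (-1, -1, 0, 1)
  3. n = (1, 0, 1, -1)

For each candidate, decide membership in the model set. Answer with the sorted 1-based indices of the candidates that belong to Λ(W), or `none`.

2

Internal map: ζ^{3j} for j=0..3 gives (1,0), (−√2/2,√2/2), (0,−1), (√2/2,√2/2).
#1 (-3, 2, 1, -2): internal (-5.828427, -1.000000); octagon support 5.828427 vs apothem 1.2 → ∉ W
#2 (-1, -1, 0, 1): internal (0.414214, 0.000000); octagon support 0.414214 vs apothem 1.2 → ∈ W
#3 (1, 0, 1, -1): internal (0.292893, -1.707107); octagon support 1.707107 vs apothem 1.2 → ∉ W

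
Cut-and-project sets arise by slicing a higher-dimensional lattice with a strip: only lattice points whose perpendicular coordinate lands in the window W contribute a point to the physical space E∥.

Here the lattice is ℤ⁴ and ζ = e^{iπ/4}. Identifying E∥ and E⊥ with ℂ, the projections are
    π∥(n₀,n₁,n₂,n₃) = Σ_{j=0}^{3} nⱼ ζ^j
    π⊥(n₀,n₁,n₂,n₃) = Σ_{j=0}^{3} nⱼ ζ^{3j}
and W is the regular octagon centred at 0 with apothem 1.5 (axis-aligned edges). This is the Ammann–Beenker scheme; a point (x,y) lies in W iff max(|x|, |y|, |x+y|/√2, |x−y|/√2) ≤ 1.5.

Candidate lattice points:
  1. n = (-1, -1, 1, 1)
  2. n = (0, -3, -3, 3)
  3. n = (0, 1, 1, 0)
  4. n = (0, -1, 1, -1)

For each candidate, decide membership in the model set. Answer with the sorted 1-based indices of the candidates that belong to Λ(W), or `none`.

1, 3

Internal map: ζ^{3j} for j=0..3 gives (1,0), (−√2/2,√2/2), (0,−1), (√2/2,√2/2).
#1 (-1, -1, 1, 1): internal (0.41421, -1.00000); octagon support 1.00000 vs apothem 1.5 → ∈ W
#2 (0, -3, -3, 3): internal (4.24264, 3.00000); octagon support 5.12132 vs apothem 1.5 → ∉ W
#3 (0, 1, 1, 0): internal (-0.70711, -0.29289); octagon support 0.70711 vs apothem 1.5 → ∈ W
#4 (0, -1, 1, -1): internal (0.00000, -2.41421); octagon support 2.41421 vs apothem 1.5 → ∉ W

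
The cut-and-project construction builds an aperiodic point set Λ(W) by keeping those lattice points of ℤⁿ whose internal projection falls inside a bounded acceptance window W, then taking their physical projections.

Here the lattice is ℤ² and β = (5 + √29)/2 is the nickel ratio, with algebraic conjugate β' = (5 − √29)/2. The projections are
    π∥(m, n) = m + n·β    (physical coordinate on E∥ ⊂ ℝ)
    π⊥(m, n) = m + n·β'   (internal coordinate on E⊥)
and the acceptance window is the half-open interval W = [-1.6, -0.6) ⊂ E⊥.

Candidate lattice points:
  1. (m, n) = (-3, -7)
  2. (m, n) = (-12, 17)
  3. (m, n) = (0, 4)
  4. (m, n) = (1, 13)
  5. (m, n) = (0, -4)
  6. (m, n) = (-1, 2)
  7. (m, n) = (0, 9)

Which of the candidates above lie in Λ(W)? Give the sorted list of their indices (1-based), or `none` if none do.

Numerically β ≈ 5.19258 and β' = −1/β ≈ -0.19258.
candidate 1: (m,n)=(-3,-7) → π∥ = -3-7·β ≈ -39.34808, π⊥ = -3-7·β' ≈ -1.65192 ∉ [-1.6, -0.6) ⇒ out
candidate 2: (m,n)=(-12,17) → π∥ = -12+17·β ≈ 76.27390, π⊥ = -12+17·β' ≈ -15.27390 ∉ [-1.6, -0.6) ⇒ out
candidate 3: (m,n)=(0,4) → π∥ = 0+4·β ≈ 20.77033, π⊥ = 0+4·β' ≈ -0.77033 ∈ [-1.6, -0.6) ⇒ IN Λ
candidate 4: (m,n)=(1,13) → π∥ = 1+13·β ≈ 68.50357, π⊥ = 1+13·β' ≈ -1.50357 ∈ [-1.6, -0.6) ⇒ IN Λ
candidate 5: (m,n)=(0,-4) → π∥ = 0-4·β ≈ -20.77033, π⊥ = 0-4·β' ≈ 0.77033 ∉ [-1.6, -0.6) ⇒ out
candidate 6: (m,n)=(-1,2) → π∥ = -1+2·β ≈ 9.38516, π⊥ = -1+2·β' ≈ -1.38516 ∈ [-1.6, -0.6) ⇒ IN Λ
candidate 7: (m,n)=(0,9) → π∥ = 0+9·β ≈ 46.73324, π⊥ = 0+9·β' ≈ -1.73324 ∉ [-1.6, -0.6) ⇒ out

3, 4, 6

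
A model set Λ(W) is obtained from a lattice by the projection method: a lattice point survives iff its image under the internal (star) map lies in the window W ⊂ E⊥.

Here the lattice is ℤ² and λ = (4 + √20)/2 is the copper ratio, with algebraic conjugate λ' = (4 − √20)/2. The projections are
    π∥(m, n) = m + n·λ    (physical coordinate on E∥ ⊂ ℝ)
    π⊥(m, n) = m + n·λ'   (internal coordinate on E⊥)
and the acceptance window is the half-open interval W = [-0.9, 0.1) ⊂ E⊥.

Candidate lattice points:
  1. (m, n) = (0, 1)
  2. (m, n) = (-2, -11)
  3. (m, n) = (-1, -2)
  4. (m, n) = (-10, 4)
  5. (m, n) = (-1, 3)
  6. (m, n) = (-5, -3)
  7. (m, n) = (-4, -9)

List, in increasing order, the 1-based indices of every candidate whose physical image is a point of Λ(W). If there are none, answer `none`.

1, 3

Numerically λ ≈ 4.2361 and λ' = −1/λ ≈ -0.2361.
candidate 1: (m,n)=(0,1) → π∥ = 0+1·λ ≈ 4.2361, π⊥ = 0+1·λ' ≈ -0.2361 ∈ [-0.9, 0.1) ⇒ IN Λ
candidate 2: (m,n)=(-2,-11) → π∥ = -2-11·λ ≈ -48.5967, π⊥ = -2-11·λ' ≈ 0.5967 ∉ [-0.9, 0.1) ⇒ out
candidate 3: (m,n)=(-1,-2) → π∥ = -1-2·λ ≈ -9.4721, π⊥ = -1-2·λ' ≈ -0.5279 ∈ [-0.9, 0.1) ⇒ IN Λ
candidate 4: (m,n)=(-10,4) → π∥ = -10+4·λ ≈ 6.9443, π⊥ = -10+4·λ' ≈ -10.9443 ∉ [-0.9, 0.1) ⇒ out
candidate 5: (m,n)=(-1,3) → π∥ = -1+3·λ ≈ 11.7082, π⊥ = -1+3·λ' ≈ -1.7082 ∉ [-0.9, 0.1) ⇒ out
candidate 6: (m,n)=(-5,-3) → π∥ = -5-3·λ ≈ -17.7082, π⊥ = -5-3·λ' ≈ -4.2918 ∉ [-0.9, 0.1) ⇒ out
candidate 7: (m,n)=(-4,-9) → π∥ = -4-9·λ ≈ -42.1246, π⊥ = -4-9·λ' ≈ -1.8754 ∉ [-0.9, 0.1) ⇒ out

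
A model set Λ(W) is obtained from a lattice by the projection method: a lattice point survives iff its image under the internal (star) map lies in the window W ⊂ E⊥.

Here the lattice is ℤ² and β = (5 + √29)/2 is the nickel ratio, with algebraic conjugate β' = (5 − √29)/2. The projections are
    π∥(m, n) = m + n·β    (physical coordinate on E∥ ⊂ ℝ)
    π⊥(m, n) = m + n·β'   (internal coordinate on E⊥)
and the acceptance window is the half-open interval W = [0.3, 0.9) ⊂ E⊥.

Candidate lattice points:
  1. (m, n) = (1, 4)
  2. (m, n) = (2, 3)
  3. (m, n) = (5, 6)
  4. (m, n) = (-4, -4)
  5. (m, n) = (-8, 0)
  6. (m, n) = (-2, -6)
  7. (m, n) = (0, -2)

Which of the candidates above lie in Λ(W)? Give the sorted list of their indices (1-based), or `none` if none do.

7

β' = (5−√29)/2 ≈ -0.1926.
[1] lift (1,4): star map gives 0.2297; window check 0.3 ≤ 0.2297 < 0.9 is false → out
[2] lift (2,3): star map gives 1.4223; window check 0.3 ≤ 1.4223 < 0.9 is false → out
[3] lift (5,6): star map gives 3.8445; window check 0.3 ≤ 3.8445 < 0.9 is false → out
[4] lift (-4,-4): star map gives -3.2297; window check 0.3 ≤ -3.2297 < 0.9 is false → out
[5] lift (-8,0): star map gives -8.0000; window check 0.3 ≤ -8.0000 < 0.9 is false → out
[6] lift (-2,-6): star map gives -0.8445; window check 0.3 ≤ -0.8445 < 0.9 is false → out
[7] lift (0,-2): star map gives 0.3852; window check 0.3 ≤ 0.3852 < 0.9 is true → IN Λ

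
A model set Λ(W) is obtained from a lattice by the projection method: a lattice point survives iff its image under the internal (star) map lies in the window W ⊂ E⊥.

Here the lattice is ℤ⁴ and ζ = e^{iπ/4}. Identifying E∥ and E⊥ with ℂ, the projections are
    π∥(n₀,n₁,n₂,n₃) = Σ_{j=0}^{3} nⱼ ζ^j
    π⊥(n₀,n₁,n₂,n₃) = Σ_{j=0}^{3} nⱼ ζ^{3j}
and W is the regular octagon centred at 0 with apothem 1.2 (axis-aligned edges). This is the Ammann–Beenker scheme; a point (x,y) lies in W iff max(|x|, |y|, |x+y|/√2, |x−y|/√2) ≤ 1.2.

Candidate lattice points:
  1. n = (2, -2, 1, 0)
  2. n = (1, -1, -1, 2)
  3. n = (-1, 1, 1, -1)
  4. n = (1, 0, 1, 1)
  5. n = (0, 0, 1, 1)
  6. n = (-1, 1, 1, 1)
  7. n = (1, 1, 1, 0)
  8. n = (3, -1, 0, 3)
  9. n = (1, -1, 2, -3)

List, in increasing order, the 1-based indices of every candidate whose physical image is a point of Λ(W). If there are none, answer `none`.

Internal map: ζ^{3j} for j=0..3 gives (1,0), (−√2/2,√2/2), (0,−1), (√2/2,√2/2).
#1 (2, -2, 1, 0): internal (3.414214, -2.414214); octagon support 4.121320 vs apothem 1.2 → ∉ W
#2 (1, -1, -1, 2): internal (3.121320, 1.707107); octagon support 3.414214 vs apothem 1.2 → ∉ W
#3 (-1, 1, 1, -1): internal (-2.414214, -1.000000); octagon support 2.414214 vs apothem 1.2 → ∉ W
#4 (1, 0, 1, 1): internal (1.707107, -0.292893); octagon support 1.707107 vs apothem 1.2 → ∉ W
#5 (0, 0, 1, 1): internal (0.707107, -0.292893); octagon support 0.707107 vs apothem 1.2 → ∈ W
#6 (-1, 1, 1, 1): internal (-1.000000, 0.414214); octagon support 1.000000 vs apothem 1.2 → ∈ W
#7 (1, 1, 1, 0): internal (0.292893, -0.292893); octagon support 0.414214 vs apothem 1.2 → ∈ W
#8 (3, -1, 0, 3): internal (5.828427, 1.414214); octagon support 5.828427 vs apothem 1.2 → ∉ W
#9 (1, -1, 2, -3): internal (-0.414214, -4.828427); octagon support 4.828427 vs apothem 1.2 → ∉ W

5, 6, 7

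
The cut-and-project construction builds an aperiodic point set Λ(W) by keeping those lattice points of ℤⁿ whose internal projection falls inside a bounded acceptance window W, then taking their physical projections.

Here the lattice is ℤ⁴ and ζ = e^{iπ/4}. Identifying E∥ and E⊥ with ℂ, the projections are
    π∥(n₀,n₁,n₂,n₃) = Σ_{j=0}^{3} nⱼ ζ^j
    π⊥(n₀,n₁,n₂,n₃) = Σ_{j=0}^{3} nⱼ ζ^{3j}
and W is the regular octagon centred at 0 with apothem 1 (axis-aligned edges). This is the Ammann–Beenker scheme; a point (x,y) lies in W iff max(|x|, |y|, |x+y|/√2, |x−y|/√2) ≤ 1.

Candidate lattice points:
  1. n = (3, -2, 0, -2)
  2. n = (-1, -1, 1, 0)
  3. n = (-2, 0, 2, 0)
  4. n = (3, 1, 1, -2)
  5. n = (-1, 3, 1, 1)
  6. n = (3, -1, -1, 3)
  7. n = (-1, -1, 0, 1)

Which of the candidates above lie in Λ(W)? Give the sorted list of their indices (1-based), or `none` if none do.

7

Internal map: ζ^{3j} for j=0..3 gives (1,0), (−√2/2,√2/2), (0,−1), (√2/2,√2/2).
candidate 1: n = (3, -2, 0, -2) → π⊥ ≈ (+3.000000, -2.828427); max(|x|,|y|,|x±y|/√2) = 4.121320 > 1 ⇒ ∉ W
candidate 2: n = (-1, -1, 1, 0) → π⊥ ≈ (-0.292893, -1.707107); max(|x|,|y|,|x±y|/√2) = 1.707107 > 1 ⇒ ∉ W
candidate 3: n = (-2, 0, 2, 0) → π⊥ ≈ (-2.000000, -2.000000); max(|x|,|y|,|x±y|/√2) = 2.828427 > 1 ⇒ ∉ W
candidate 4: n = (3, 1, 1, -2) → π⊥ ≈ (+0.878680, -1.707107); max(|x|,|y|,|x±y|/√2) = 1.828427 > 1 ⇒ ∉ W
candidate 5: n = (-1, 3, 1, 1) → π⊥ ≈ (-2.414214, +1.828427); max(|x|,|y|,|x±y|/√2) = 3.000000 > 1 ⇒ ∉ W
candidate 6: n = (3, -1, -1, 3) → π⊥ ≈ (+5.828427, +2.414214); max(|x|,|y|,|x±y|/√2) = 5.828427 > 1 ⇒ ∉ W
candidate 7: n = (-1, -1, 0, 1) → π⊥ ≈ (+0.414214, +0.000000); max(|x|,|y|,|x±y|/√2) = 0.414214 ≤ 1 ⇒ ∈ W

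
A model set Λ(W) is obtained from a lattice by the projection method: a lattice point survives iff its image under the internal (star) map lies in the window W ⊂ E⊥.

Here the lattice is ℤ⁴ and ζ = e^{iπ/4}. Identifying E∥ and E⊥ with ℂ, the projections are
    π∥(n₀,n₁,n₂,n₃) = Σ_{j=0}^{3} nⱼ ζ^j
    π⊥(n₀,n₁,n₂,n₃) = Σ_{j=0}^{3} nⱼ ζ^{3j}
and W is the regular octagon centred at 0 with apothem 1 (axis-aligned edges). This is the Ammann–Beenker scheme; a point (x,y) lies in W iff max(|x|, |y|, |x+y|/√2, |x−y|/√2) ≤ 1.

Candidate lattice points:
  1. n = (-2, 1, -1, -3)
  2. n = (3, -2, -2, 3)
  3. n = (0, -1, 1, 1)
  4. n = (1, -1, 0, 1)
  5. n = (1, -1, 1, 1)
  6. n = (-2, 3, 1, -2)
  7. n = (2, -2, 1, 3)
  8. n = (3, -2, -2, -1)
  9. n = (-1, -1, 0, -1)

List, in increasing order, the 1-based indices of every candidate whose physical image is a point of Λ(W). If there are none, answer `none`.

none

With ζ = e^{iπ/4} the internal vectors are ζ^0,ζ^3,ζ^6,ζ^9.
#1 (-2, 1, -1, -3): internal (-4.8284, -0.4142); octagon support 4.8284 vs apothem 1 → ∉ W
#2 (3, -2, -2, 3): internal (6.5355, 2.7071); octagon support 6.5355 vs apothem 1 → ∉ W
#3 (0, -1, 1, 1): internal (1.4142, -1.0000); octagon support 1.7071 vs apothem 1 → ∉ W
#4 (1, -1, 0, 1): internal (2.4142, 0.0000); octagon support 2.4142 vs apothem 1 → ∉ W
#5 (1, -1, 1, 1): internal (2.4142, -1.0000); octagon support 2.4142 vs apothem 1 → ∉ W
#6 (-2, 3, 1, -2): internal (-5.5355, -0.2929); octagon support 5.5355 vs apothem 1 → ∉ W
#7 (2, -2, 1, 3): internal (5.5355, -0.2929); octagon support 5.5355 vs apothem 1 → ∉ W
#8 (3, -2, -2, -1): internal (3.7071, -0.1213); octagon support 3.7071 vs apothem 1 → ∉ W
#9 (-1, -1, 0, -1): internal (-1.0000, -1.4142); octagon support 1.7071 vs apothem 1 → ∉ W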